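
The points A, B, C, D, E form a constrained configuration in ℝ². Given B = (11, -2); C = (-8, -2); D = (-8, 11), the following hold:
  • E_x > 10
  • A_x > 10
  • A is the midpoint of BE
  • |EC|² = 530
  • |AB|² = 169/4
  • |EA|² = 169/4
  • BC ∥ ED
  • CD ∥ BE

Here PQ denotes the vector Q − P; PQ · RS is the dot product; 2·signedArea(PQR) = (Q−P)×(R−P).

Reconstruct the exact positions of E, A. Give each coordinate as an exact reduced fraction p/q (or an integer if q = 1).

A = (11, 9/2)
E = (11, 11)

1. E_x = 11  [BC ∥ ED ∩ CD ∥ BE]
2. E_y = 11  [BC ∥ ED ∩ CD ∥ BE]
   → E = (11, 11)
3. A_x = 11  [A is the midpoint of BE]
4. A_y = 9/2  [A is the midpoint of BE]
   → A = (11, 9/2)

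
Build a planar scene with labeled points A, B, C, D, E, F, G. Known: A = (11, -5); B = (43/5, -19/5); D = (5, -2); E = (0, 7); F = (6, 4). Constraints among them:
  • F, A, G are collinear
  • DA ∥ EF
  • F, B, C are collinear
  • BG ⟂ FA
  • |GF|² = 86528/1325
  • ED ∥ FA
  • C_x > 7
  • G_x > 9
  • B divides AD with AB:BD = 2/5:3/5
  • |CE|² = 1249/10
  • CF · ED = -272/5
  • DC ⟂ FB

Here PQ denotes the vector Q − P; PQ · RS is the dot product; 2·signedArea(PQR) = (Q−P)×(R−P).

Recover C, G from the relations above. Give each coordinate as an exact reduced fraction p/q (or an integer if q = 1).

1. C_x = 77/10  [F, B, C are collinear ∩ DC ⟂ FB]
2. C_y = -11/10  [F, B, C are collinear ∩ DC ⟂ FB]
   → C = (77/10, -11/10)
3. G_x = 526/53  [F, A, G are collinear ∩ BG ⟂ FA]
4. G_y = -812/265  [F, A, G are collinear ∩ BG ⟂ FA]
   → G = (526/53, -812/265)

C = (77/10, -11/10)
G = (526/53, -812/265)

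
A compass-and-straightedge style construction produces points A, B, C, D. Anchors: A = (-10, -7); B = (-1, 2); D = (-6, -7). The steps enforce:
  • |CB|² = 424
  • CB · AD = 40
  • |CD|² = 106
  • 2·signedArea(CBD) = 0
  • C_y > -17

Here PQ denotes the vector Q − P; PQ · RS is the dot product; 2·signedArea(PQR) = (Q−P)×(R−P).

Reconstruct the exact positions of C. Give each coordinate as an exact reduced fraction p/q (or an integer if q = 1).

C = (-11, -16)

1. C_x = -11  [2·signedArea(CBD) = 0 ∩ CB · AD = 40]
2. C_y = -16  [2·signedArea(CBD) = 0 ∩ CB · AD = 40]
   → C = (-11, -16)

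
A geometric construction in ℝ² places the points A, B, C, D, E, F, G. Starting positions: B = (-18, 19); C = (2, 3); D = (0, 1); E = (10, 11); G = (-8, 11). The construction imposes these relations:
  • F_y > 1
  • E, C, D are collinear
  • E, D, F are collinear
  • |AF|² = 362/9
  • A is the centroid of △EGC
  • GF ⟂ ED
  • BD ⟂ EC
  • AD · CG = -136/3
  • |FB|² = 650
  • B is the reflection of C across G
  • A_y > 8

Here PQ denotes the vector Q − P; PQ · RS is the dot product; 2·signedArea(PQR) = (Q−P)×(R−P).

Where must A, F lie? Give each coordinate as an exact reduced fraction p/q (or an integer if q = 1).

1. A_x = 4/3  [A is the centroid of △EGC]
2. A_y = 25/3  [A is the centroid of △EGC]
   → A = (4/3, 25/3)
3. F_x = 1  [E, D, F are collinear ∩ GF ⟂ ED]
4. F_y = 2  [E, D, F are collinear ∩ GF ⟂ ED]
   → F = (1, 2)

A = (4/3, 25/3)
F = (1, 2)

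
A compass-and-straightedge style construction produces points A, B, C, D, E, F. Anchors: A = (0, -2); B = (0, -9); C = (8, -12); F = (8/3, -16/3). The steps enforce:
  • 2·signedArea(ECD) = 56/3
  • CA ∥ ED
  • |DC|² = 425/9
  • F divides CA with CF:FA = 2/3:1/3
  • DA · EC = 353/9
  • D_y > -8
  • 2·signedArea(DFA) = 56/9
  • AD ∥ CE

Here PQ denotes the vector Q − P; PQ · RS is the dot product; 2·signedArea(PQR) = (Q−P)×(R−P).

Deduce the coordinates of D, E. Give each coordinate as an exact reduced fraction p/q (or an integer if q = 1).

D = (8/3, -23/3)
E = (32/3, -53/3)

1. D_x = 8/3  [line -10/3·x + -8/3·y + -104/9 = 0 ∩ |DC|² = 425/9]
2. D_y = -23/3  [line -10/3·x + -8/3·y + -104/9 = 0 ∩ |DC|² = 425/9]
   → D = (8/3, -23/3)
3. E_x = 32/3  [CA ∥ ED ∩ AD ∥ CE]
4. E_y = -53/3  [CA ∥ ED ∩ AD ∥ CE]
   → E = (32/3, -53/3)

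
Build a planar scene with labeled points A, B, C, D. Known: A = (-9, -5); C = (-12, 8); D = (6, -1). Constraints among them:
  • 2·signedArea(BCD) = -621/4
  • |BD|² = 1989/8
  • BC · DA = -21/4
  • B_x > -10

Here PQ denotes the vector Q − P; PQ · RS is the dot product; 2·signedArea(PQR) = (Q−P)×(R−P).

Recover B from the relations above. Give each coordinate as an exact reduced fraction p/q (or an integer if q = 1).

B = (-39/4, -7/4)

1. B_x = -39/4  [BC · DA = -21/4 ∩ 2·signedArea(BCD) = -621/4]
2. B_y = -7/4  [BC · DA = -21/4 ∩ 2·signedArea(BCD) = -621/4]
   → B = (-39/4, -7/4)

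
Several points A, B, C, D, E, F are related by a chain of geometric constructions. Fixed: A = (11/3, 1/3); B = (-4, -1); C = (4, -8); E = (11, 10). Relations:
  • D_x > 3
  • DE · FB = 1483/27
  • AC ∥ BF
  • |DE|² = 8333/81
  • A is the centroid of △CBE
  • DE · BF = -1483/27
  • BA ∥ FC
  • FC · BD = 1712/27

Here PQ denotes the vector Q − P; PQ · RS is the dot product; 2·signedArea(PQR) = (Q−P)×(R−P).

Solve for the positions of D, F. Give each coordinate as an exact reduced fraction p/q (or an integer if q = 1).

1. F_x = -11/3  [BA ∥ FC ∩ AC ∥ BF]
2. F_y = -28/3  [BA ∥ FC ∩ AC ∥ BF]
   → F = (-11/3, -28/3)
3. D_x = 32/9  [DE · BF = -1483/27 ∩ FC · BD = 1712/27]
4. D_y = 28/9  [DE · BF = -1483/27 ∩ FC · BD = 1712/27]
   → D = (32/9, 28/9)

D = (32/9, 28/9)
F = (-11/3, -28/3)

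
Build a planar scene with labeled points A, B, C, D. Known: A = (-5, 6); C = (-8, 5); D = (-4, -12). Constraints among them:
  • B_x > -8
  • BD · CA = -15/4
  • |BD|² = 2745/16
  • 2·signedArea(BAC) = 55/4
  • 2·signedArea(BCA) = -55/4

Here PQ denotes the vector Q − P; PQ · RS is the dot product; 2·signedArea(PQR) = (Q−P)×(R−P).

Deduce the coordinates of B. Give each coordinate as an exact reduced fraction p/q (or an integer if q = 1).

B = (-7, 3/4)

1. B_x = -7  [2·signedArea(BCA) = -55/4 ∩ BD · CA = -15/4]
2. B_y = 3/4  [2·signedArea(BCA) = -55/4 ∩ BD · CA = -15/4]
   → B = (-7, 3/4)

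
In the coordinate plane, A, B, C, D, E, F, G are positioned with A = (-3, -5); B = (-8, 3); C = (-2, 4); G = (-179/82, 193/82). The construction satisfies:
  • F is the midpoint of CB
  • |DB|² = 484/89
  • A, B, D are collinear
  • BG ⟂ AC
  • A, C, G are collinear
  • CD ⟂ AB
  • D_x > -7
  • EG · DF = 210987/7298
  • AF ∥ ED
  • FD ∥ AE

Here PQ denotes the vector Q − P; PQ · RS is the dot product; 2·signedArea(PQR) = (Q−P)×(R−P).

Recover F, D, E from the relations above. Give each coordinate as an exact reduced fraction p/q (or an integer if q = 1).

1. F_x = -5  [F is the midpoint of CB]
2. F_y = 7/2  [F is the midpoint of CB]
   → F = (-5, 7/2)
3. D_x = -602/89  [A, B, D are collinear ∩ CD ⟂ AB]
4. D_y = 91/89  [A, B, D are collinear ∩ CD ⟂ AB]
   → D = (-602/89, 91/89)
5. E_x = -424/89  [AF ∥ ED ∩ FD ∥ AE]
6. E_y = -1331/178  [AF ∥ ED ∩ FD ∥ AE]
   → E = (-424/89, -1331/178)

D = (-602/89, 91/89)
E = (-424/89, -1331/178)
F = (-5, 7/2)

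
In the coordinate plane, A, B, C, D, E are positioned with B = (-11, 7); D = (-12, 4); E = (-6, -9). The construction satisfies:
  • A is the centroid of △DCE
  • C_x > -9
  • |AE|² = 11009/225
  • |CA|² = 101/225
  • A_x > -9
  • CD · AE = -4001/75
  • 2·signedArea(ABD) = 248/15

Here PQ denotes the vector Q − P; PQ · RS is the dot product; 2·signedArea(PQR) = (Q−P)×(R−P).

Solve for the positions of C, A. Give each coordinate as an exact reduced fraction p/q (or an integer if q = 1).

1. A_x = -26/3  [line 3·x + -1·y + 352/15 = 0 ∩ |AE|² = 11009/225]
2. A_y = -38/15  [line 3·x + -1·y + 352/15 = 0 ∩ |AE|² = 11009/225]
   → A = (-26/3, -38/15)
3. C_x = -8  [CD · AE = -4001/75 ∩ A is the centroid of △DCE]
4. C_y = -13/5  [CD · AE = -4001/75 ∩ A is the centroid of △DCE]
   → C = (-8, -13/5)

A = (-26/3, -38/15)
C = (-8, -13/5)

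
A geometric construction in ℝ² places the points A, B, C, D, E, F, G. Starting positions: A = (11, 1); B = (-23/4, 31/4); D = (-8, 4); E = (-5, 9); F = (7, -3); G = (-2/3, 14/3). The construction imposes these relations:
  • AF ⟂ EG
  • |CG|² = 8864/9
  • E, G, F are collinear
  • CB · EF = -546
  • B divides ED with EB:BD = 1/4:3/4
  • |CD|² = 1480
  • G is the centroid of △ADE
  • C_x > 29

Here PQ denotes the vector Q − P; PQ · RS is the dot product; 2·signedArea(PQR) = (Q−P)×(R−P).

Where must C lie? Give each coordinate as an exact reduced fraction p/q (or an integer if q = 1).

1. C_x = 30  [line -12·x + 12·y + 384 = 0 ∩ |CG|² = 8864/9]
2. C_y = -2  [line -12·x + 12·y + 384 = 0 ∩ |CG|² = 8864/9]
   → C = (30, -2)

C = (30, -2)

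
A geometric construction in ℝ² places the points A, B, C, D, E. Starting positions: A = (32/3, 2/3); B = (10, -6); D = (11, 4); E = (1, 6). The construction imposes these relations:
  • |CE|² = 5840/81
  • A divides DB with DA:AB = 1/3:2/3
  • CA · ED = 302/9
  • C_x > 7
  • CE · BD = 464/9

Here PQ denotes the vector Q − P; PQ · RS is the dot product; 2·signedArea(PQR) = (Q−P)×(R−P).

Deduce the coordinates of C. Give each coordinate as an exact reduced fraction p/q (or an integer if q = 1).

1. C_x = 65/9  [CE · BD = 464/9 ∩ CA · ED = 302/9]
2. C_y = 2/9  [CE · BD = 464/9 ∩ CA · ED = 302/9]
   → C = (65/9, 2/9)

C = (65/9, 2/9)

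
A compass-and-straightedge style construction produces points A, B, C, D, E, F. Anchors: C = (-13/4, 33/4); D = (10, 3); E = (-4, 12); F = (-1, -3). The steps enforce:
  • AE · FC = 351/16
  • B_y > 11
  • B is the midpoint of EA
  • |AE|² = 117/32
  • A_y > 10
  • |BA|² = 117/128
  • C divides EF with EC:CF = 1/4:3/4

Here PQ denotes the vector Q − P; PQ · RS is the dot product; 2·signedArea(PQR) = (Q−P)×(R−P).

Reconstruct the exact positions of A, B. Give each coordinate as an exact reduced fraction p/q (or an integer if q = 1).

A = (-29/8, 81/8)
B = (-61/16, 177/16)

1. A_x = -29/8  [line 9/4·x + -45/4·y + 1953/16 = 0 ∩ |AE|² = 117/32]
2. A_y = 81/8  [line 9/4·x + -45/4·y + 1953/16 = 0 ∩ |AE|² = 117/32]
   → A = (-29/8, 81/8)
3. B_x = -61/16  [B is the midpoint of EA]
4. B_y = 177/16  [B is the midpoint of EA]
   → B = (-61/16, 177/16)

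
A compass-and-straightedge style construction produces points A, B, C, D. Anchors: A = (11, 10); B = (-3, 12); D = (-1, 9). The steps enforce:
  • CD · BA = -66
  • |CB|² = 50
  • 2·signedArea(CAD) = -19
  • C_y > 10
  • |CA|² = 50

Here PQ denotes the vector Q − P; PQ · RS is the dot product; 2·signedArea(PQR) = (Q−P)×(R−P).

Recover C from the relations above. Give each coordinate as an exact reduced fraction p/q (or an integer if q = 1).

C = (4, 11)

1. C_x = 4  [2·signedArea(CAD) = -19 ∩ CD · BA = -66]
2. C_y = 11  [2·signedArea(CAD) = -19 ∩ CD · BA = -66]
   → C = (4, 11)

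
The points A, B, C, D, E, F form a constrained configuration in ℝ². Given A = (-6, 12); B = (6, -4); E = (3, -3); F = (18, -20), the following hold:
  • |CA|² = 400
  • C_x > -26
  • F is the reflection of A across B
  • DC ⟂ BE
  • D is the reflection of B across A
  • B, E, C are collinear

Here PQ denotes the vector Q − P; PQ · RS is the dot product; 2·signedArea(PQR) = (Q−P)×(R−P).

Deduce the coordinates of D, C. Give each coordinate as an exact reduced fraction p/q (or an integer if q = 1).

1. D_x = -18  [D is the reflection of B across A]
2. D_y = 28  [D is the reflection of B across A]
   → D = (-18, 28)
3. C_x = -126/5  [B, E, C are collinear ∩ DC ⟂ BE]
4. C_y = 32/5  [B, E, C are collinear ∩ DC ⟂ BE]
   → C = (-126/5, 32/5)

C = (-126/5, 32/5)
D = (-18, 28)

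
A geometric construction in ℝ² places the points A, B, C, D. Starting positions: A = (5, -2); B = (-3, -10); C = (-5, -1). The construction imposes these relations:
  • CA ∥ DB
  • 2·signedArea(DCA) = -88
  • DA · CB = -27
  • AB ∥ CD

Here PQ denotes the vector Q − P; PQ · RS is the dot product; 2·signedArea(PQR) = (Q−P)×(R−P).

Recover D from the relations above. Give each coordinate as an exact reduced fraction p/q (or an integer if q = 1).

D = (-13, -9)

1. D_x = -13  [CA ∥ DB ∩ AB ∥ CD]
2. D_y = -9  [CA ∥ DB ∩ AB ∥ CD]
   → D = (-13, -9)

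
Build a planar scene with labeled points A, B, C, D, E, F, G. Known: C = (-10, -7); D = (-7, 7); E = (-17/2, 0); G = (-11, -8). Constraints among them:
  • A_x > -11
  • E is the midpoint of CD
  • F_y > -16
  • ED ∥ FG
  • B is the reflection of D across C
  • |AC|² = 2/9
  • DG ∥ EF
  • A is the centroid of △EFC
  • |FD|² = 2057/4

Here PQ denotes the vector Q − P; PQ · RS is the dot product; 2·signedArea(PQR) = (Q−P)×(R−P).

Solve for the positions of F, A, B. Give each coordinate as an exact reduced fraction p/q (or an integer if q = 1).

A = (-31/3, -22/3)
B = (-13, -21)
F = (-25/2, -15)

1. F_x = -25/2  [ED ∥ FG ∩ DG ∥ EF]
2. F_y = -15  [ED ∥ FG ∩ DG ∥ EF]
   → F = (-25/2, -15)
3. A_x = -31/3  [A is the centroid of △EFC]
4. A_y = -22/3  [A is the centroid of △EFC]
   → A = (-31/3, -22/3)
5. B_x = -13  [B is the reflection of D across C]
6. B_y = -21  [B is the reflection of D across C]
   → B = (-13, -21)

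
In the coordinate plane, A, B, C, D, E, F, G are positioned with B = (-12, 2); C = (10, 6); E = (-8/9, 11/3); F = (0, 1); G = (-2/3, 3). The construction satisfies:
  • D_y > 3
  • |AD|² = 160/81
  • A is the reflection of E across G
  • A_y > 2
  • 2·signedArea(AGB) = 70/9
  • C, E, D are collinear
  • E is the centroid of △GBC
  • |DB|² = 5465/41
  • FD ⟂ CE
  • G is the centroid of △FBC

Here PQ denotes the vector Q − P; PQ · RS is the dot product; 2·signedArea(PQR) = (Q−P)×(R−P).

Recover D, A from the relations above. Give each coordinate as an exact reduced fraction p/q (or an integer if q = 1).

A = (-4/9, 7/3)
D = (-24/41, 153/41)

1. D_x = -24/41  [C, E, D are collinear ∩ FD ⟂ CE]
2. D_y = 153/41  [C, E, D are collinear ∩ FD ⟂ CE]
   → D = (-24/41, 153/41)
3. A_x = -4/9  [A is the reflection of E across G]
4. A_y = 7/3  [A is the reflection of E across G]
   → A = (-4/9, 7/3)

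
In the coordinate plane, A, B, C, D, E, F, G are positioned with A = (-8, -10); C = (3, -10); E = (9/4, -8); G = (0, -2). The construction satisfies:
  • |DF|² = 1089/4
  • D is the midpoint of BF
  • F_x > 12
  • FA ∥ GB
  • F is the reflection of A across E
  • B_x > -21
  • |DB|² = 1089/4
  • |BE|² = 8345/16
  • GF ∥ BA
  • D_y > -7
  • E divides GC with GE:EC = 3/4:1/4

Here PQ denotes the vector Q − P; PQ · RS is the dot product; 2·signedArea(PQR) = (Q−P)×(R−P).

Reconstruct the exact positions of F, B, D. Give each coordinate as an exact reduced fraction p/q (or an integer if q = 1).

1. F_x = 25/2  [F is the reflection of A across E]
2. F_y = -6  [F is the reflection of A across E]
   → F = (25/2, -6)
3. B_x = -41/2  [GF ∥ BA ∩ FA ∥ GB]
4. B_y = -6  [GF ∥ BA ∩ FA ∥ GB]
   → B = (-41/2, -6)
5. D_x = -4  [D is the midpoint of BF]
6. D_y = -6  [D is the midpoint of BF]
   → D = (-4, -6)

B = (-41/2, -6)
D = (-4, -6)
F = (25/2, -6)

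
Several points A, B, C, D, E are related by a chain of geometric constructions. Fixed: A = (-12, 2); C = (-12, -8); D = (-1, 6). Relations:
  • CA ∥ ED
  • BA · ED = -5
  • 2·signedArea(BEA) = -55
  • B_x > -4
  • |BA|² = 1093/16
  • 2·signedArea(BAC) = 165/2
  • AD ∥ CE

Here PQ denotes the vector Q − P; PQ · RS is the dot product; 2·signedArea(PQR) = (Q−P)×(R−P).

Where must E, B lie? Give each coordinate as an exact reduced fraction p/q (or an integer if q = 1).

1. E_x = -1  [CA ∥ ED ∩ AD ∥ CE]
2. E_y = -4  [CA ∥ ED ∩ AD ∥ CE]
   → E = (-1, -4)
3. B_x = -15/4  [BA · ED = -5 ∩ 2·signedArea(BAC) = 165/2]
4. B_y = 5/2  [BA · ED = -5 ∩ 2·signedArea(BAC) = 165/2]
   → B = (-15/4, 5/2)

B = (-15/4, 5/2)
E = (-1, -4)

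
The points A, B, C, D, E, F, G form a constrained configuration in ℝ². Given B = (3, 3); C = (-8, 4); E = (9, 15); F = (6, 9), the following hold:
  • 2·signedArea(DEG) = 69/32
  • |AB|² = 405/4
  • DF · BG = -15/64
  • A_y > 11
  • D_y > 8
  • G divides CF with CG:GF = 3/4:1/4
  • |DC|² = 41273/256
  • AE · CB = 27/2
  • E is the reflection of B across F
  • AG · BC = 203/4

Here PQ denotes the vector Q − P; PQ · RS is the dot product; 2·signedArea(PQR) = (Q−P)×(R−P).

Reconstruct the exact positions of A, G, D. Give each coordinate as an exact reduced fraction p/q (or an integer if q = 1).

1. A_x = 15/2  [line -11·x + 1·y + 141/2 = 0 ∩ |AB|² = 405/4]
2. A_y = 12  [line -11·x + 1·y + 141/2 = 0 ∩ |AB|² = 405/4]
   → A = (15/2, 12)
3. G_x = 5/2  [AG · BC = 203/4 ∩ G divides CF with CG:GF = 3/4:1/4]
4. G_y = 31/4  [AG · BC = 203/4 ∩ G divides CF with CG:GF = 3/4:1/4]
   → G = (5/2, 31/4)
5. D_x = 15/4  [2·signedArea(DEG) = 69/32 ∩ DF · BG = -15/64]
6. D_y = 141/16  [2·signedArea(DEG) = 69/32 ∩ DF · BG = -15/64]
   → D = (15/4, 141/16)

A = (15/2, 12)
D = (15/4, 141/16)
G = (5/2, 31/4)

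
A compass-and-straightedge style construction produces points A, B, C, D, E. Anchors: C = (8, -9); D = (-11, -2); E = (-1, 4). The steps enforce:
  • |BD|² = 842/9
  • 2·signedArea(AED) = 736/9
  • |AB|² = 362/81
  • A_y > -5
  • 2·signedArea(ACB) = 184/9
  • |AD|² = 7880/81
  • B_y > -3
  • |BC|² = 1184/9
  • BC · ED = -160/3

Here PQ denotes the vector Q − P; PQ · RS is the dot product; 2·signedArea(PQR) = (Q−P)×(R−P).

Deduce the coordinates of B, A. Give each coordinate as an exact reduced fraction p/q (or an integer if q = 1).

1. B_x = -4/3  [line 10·x + 6·y + 82/3 = 0 ∩ |BC|² = 1184/9]
2. B_y = -7/3  [line 10·x + 6·y + 82/3 = 0 ∩ |BC|² = 1184/9]
   → B = (-4/3, -7/3)
3. A_x = -13/9  [2·signedArea(ACB) = 184/9 ∩ 2·signedArea(AED) = 736/9]
4. A_y = -40/9  [2·signedArea(ACB) = 184/9 ∩ 2·signedArea(AED) = 736/9]
   → A = (-13/9, -40/9)

A = (-13/9, -40/9)
B = (-4/3, -7/3)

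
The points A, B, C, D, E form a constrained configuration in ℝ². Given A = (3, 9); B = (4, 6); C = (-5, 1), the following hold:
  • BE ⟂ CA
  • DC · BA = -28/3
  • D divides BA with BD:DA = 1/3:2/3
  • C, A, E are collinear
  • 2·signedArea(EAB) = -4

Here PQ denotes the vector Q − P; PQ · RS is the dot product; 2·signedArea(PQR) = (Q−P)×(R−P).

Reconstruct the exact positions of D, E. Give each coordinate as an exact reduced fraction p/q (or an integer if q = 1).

D = (11/3, 7)
E = (2, 8)

1. D_x = 11/3  [D divides BA with BD:DA = 1/3:2/3]
2. D_y = 7  [D divides BA with BD:DA = 1/3:2/3]
   → D = (11/3, 7)
3. E_x = 2  [C, A, E are collinear ∩ BE ⟂ CA]
4. E_y = 8  [C, A, E are collinear ∩ BE ⟂ CA]
   → E = (2, 8)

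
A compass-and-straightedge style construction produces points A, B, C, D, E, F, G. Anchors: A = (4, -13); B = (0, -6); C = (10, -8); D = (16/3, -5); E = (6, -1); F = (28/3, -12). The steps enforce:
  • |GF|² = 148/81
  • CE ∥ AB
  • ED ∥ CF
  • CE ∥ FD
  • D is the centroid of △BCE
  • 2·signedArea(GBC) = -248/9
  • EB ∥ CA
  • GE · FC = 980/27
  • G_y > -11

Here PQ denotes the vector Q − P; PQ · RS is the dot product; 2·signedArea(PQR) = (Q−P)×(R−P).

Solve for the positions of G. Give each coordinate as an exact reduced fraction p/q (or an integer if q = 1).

G = (86/9, -32/3)

1. G_x = 86/9  [2·signedArea(GBC) = -248/9 ∩ GE · FC = 980/27]
2. G_y = -32/3  [2·signedArea(GBC) = -248/9 ∩ GE · FC = 980/27]
   → G = (86/9, -32/3)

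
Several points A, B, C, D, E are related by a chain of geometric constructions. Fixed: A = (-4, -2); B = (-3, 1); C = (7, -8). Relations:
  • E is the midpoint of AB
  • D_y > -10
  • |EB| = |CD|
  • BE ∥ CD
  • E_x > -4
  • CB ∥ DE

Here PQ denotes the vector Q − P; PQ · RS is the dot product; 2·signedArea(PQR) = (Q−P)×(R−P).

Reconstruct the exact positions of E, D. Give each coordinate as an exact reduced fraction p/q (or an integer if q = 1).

D = (13/2, -19/2)
E = (-7/2, -1/2)

1. E_x = -7/2  [E is the midpoint of AB]
2. E_y = -1/2  [E is the midpoint of AB]
   → E = (-7/2, -1/2)
3. D_x = 13/2  [CB ∥ DE ∩ BE ∥ CD]
4. D_y = -19/2  [CB ∥ DE ∩ BE ∥ CD]
   → D = (13/2, -19/2)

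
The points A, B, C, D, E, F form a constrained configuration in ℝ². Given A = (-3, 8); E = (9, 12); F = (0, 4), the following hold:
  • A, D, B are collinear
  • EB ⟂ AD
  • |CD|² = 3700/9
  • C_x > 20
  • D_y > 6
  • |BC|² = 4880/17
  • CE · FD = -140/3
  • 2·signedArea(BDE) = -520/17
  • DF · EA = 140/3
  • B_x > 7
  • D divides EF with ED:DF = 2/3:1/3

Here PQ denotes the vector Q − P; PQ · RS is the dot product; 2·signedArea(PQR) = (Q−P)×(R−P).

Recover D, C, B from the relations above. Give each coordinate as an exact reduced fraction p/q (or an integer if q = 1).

B = (129/17, 96/17)
C = (21, 16)
D = (3, 20/3)

1. D_x = 3  [D divides EF with ED:DF = 2/3:1/3]
2. D_y = 20/3  [D divides EF with ED:DF = 2/3:1/3]
   → D = (3, 20/3)
3. C_x = 21  [line -3·x + -8/3·y + 317/3 = 0 ∩ |CD|² = 3700/9]
4. C_y = 16  [line -3·x + -8/3·y + 317/3 = 0 ∩ |CD|² = 3700/9]
   → C = (21, 16)
5. B_x = 129/17  [A, D, B are collinear ∩ EB ⟂ AD]
6. B_y = 96/17  [A, D, B are collinear ∩ EB ⟂ AD]
   → B = (129/17, 96/17)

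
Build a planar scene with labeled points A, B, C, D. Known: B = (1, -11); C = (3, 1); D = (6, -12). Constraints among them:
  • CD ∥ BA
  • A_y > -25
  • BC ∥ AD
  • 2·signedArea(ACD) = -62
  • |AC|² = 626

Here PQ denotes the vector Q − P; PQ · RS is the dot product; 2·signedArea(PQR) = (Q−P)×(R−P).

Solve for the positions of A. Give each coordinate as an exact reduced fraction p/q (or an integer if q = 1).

A = (4, -24)

1. A_x = 4  [BC ∥ AD ∩ CD ∥ BA]
2. A_y = -24  [BC ∥ AD ∩ CD ∥ BA]
   → A = (4, -24)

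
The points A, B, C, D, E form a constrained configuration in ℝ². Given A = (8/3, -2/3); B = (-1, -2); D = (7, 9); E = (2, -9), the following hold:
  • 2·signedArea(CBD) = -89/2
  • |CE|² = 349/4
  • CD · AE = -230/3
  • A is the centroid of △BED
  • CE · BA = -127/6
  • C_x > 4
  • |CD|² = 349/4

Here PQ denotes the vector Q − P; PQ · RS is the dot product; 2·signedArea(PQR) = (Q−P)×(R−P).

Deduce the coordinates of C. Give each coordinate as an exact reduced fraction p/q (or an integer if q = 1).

C = (9/2, 0)

1. C_x = 9/2  [2·signedArea(CBD) = -89/2 ∩ CD · AE = -230/3]
2. C_y = 0  [2·signedArea(CBD) = -89/2 ∩ CD · AE = -230/3]
   → C = (9/2, 0)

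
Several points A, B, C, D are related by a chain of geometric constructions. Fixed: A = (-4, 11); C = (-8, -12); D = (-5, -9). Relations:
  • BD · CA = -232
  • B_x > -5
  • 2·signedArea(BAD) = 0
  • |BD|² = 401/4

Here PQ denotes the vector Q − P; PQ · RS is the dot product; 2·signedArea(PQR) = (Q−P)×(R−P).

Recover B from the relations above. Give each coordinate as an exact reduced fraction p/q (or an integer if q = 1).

B = (-9/2, 1)

1. B_x = -9/2  [2·signedArea(BAD) = 0 ∩ BD · CA = -232]
2. B_y = 1  [2·signedArea(BAD) = 0 ∩ BD · CA = -232]
   → B = (-9/2, 1)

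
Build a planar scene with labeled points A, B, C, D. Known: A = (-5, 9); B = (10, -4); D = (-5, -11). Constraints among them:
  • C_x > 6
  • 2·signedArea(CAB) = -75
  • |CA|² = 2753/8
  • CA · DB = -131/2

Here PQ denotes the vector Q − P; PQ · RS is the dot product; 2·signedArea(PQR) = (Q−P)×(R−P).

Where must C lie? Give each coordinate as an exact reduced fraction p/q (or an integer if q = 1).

1. C_x = 25/4  [2·signedArea(CAB) = -75 ∩ CA · DB = -131/2]
2. C_y = -23/4  [2·signedArea(CAB) = -75 ∩ CA · DB = -131/2]
   → C = (25/4, -23/4)

C = (25/4, -23/4)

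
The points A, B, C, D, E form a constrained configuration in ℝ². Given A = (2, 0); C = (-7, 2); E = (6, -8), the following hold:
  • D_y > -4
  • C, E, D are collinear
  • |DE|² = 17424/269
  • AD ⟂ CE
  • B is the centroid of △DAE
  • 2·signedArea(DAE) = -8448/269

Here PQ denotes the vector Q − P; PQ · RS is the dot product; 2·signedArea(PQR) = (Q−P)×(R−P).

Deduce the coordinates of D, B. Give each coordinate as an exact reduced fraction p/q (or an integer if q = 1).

1. D_x = -102/269  [C, E, D are collinear ∩ AD ⟂ CE]
2. D_y = -832/269  [C, E, D are collinear ∩ AD ⟂ CE]
   → D = (-102/269, -832/269)
3. B_x = 2050/807  [B is the centroid of △DAE]
4. B_y = -2984/807  [B is the centroid of △DAE]
   → B = (2050/807, -2984/807)

B = (2050/807, -2984/807)
D = (-102/269, -832/269)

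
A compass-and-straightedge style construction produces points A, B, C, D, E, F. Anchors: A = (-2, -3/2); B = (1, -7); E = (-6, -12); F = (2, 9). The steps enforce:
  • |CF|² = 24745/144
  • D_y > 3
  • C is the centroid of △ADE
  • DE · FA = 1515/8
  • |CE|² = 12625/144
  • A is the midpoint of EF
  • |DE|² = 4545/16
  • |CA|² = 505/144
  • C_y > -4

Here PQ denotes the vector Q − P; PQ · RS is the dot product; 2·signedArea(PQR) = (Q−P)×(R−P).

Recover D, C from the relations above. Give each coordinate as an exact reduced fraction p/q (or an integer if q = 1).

1. D_x = 0  [line 4·x + 21/2·y + -315/8 = 0 ∩ |DE|² = 4545/16]
2. D_y = 15/4  [line 4·x + 21/2·y + -315/8 = 0 ∩ |DE|² = 4545/16]
   → D = (0, 15/4)
3. C_x = -8/3  [C is the centroid of △ADE]
4. C_y = -13/4  [C is the centroid of △ADE]
   → C = (-8/3, -13/4)

C = (-8/3, -13/4)
D = (0, 15/4)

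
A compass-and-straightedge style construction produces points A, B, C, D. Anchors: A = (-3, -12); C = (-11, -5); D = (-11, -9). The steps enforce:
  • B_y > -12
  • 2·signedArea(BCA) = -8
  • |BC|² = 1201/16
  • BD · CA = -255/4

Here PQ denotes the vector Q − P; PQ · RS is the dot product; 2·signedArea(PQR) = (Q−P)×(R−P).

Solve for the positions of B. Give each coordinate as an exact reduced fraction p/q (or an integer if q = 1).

1. B_x = -5  [2·signedArea(BCA) = -8 ∩ BD · CA = -255/4]
2. B_y = -45/4  [2·signedArea(BCA) = -8 ∩ BD · CA = -255/4]
   → B = (-5, -45/4)

B = (-5, -45/4)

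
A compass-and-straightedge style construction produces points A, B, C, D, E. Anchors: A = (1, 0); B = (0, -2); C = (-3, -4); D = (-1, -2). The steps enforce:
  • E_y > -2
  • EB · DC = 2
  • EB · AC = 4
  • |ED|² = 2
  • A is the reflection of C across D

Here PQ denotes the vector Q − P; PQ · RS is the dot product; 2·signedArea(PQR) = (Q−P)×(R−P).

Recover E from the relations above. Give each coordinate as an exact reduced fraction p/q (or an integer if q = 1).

1. E_x = 0  [line 2·x + 2·y + 2 = 0 ∩ |ED|² = 2]
2. E_y = -1  [line 2·x + 2·y + 2 = 0 ∩ |ED|² = 2]
   → E = (0, -1)

E = (0, -1)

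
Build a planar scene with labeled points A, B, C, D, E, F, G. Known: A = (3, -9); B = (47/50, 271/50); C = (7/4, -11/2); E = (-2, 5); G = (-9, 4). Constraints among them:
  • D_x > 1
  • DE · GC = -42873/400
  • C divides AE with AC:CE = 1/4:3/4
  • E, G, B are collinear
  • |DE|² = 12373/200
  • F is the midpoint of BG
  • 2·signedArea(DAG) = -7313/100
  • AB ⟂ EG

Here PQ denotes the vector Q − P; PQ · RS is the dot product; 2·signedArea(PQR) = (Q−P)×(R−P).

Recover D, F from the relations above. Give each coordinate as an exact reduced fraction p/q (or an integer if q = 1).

1. D_x = 197/100  [DE · GC = -42873/400 ∩ 2·signedArea(DAG) = -7313/100]
2. D_y = -179/100  [DE · GC = -42873/400 ∩ 2·signedArea(DAG) = -7313/100]
   → D = (197/100, -179/100)
3. F_x = -403/100  [F is the midpoint of BG]
4. F_y = 471/100  [F is the midpoint of BG]
   → F = (-403/100, 471/100)

D = (197/100, -179/100)
F = (-403/100, 471/100)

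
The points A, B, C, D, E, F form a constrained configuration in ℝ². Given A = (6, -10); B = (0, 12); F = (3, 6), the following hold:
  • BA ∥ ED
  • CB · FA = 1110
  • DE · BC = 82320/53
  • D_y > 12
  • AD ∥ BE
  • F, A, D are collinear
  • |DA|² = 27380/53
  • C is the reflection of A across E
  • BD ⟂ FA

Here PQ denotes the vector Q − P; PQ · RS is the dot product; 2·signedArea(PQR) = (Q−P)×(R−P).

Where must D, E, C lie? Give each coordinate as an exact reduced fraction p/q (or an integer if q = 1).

C = (-762/53, 4170/53)
D = (96/53, 654/53)
E = (-222/53, 1820/53)

1. D_x = 96/53  [F, A, D are collinear ∩ BD ⟂ FA]
2. D_y = 654/53  [F, A, D are collinear ∩ BD ⟂ FA]
   → D = (96/53, 654/53)
3. E_x = -222/53  [BA ∥ ED ∩ AD ∥ BE]
4. E_y = 1820/53  [BA ∥ ED ∩ AD ∥ BE]
   → E = (-222/53, 1820/53)
5. C_x = -762/53  [C is the reflection of A across E]
6. C_y = 4170/53  [C is the reflection of A across E]
   → C = (-762/53, 4170/53)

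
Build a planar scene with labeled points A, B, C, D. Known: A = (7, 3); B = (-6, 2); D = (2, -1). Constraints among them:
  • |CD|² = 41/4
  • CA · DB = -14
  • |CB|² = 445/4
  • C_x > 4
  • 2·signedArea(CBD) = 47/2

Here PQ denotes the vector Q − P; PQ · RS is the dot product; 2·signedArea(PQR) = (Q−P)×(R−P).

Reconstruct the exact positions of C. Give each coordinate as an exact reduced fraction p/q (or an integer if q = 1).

1. C_x = 9/2  [2·signedArea(CBD) = 47/2 ∩ CA · DB = -14]
2. C_y = 1  [2·signedArea(CBD) = 47/2 ∩ CA · DB = -14]
   → C = (9/2, 1)

C = (9/2, 1)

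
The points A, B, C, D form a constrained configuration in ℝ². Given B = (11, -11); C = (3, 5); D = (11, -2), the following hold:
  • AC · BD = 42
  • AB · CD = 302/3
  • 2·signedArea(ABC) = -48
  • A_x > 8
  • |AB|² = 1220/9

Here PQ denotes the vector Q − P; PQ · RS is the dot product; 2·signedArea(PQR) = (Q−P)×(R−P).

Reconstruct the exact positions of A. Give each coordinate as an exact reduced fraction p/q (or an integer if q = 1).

1. A_x = 25/3  [AB · CD = 302/3 ∩ AC · BD = 42]
2. A_y = 1/3  [AB · CD = 302/3 ∩ AC · BD = 42]
   → A = (25/3, 1/3)

A = (25/3, 1/3)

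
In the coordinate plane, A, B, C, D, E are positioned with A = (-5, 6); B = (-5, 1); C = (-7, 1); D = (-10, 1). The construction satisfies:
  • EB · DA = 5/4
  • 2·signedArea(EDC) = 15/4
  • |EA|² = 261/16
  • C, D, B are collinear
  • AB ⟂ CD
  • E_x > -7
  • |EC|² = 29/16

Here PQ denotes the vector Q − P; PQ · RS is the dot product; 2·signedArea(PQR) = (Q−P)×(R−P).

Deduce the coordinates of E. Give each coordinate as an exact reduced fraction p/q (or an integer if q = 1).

1. E_x = -13/2  [2·signedArea(EDC) = 15/4 ∩ EB · DA = 5/4]
2. E_y = 9/4  [2·signedArea(EDC) = 15/4 ∩ EB · DA = 5/4]
   → E = (-13/2, 9/4)

E = (-13/2, 9/4)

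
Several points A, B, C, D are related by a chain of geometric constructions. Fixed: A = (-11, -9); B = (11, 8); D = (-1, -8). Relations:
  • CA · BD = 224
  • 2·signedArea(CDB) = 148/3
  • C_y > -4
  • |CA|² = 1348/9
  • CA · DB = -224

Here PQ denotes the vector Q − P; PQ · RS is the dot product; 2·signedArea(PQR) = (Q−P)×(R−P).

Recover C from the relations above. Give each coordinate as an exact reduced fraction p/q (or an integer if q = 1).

C = (-1/3, -3)

1. C_x = -1/3  [2·signedArea(CDB) = 148/3 ∩ CA · BD = 224]
2. C_y = -3  [2·signedArea(CDB) = 148/3 ∩ CA · BD = 224]
   → C = (-1/3, -3)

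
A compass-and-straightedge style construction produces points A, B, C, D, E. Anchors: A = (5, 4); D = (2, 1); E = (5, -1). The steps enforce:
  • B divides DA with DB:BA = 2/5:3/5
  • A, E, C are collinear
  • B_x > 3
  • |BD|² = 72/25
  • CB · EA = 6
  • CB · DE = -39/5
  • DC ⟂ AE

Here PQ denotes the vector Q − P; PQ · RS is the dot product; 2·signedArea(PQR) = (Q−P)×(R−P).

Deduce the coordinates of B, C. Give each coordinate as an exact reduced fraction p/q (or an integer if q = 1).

B = (16/5, 11/5)
C = (5, 1)

1. B_x = 16/5  [B divides DA with DB:BA = 2/5:3/5]
2. B_y = 11/5  [B divides DA with DB:BA = 2/5:3/5]
   → B = (16/5, 11/5)
3. C_x = 5  [A, E, C are collinear ∩ DC ⟂ AE]
4. C_y = 1  [A, E, C are collinear ∩ DC ⟂ AE]
   → C = (5, 1)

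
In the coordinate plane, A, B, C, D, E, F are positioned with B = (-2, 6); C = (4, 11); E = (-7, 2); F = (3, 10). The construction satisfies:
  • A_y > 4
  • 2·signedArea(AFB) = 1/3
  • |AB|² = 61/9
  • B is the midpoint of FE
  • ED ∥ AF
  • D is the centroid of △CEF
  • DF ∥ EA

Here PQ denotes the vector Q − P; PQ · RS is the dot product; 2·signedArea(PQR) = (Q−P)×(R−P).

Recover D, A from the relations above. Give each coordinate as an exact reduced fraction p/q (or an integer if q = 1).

1. D_x = 0  [D is the centroid of △CEF]
2. D_y = 23/3  [D is the centroid of △CEF]
   → D = (0, 23/3)
3. A_x = -4  [ED ∥ AF ∩ DF ∥ EA]
4. A_y = 13/3  [ED ∥ AF ∩ DF ∥ EA]
   → A = (-4, 13/3)

A = (-4, 13/3)
D = (0, 23/3)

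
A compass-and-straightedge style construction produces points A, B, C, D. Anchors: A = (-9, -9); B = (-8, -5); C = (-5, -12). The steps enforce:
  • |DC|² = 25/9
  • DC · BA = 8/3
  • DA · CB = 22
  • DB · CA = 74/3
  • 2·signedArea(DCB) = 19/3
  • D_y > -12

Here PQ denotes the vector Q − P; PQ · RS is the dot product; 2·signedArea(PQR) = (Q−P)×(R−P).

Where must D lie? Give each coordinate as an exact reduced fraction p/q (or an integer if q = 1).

1. D_x = -19/3  [DA · CB = 22 ∩ 2·signedArea(DCB) = 19/3]
2. D_y = -11  [DA · CB = 22 ∩ 2·signedArea(DCB) = 19/3]
   → D = (-19/3, -11)

D = (-19/3, -11)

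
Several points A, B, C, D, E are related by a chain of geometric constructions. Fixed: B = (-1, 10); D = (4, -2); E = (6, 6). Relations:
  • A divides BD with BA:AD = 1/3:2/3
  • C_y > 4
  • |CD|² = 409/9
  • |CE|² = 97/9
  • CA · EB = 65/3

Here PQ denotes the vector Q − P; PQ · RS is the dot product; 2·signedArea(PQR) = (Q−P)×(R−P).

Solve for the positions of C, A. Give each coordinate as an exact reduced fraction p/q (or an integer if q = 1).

1. A_x = 2/3  [A divides BD with BA:AD = 1/3:2/3]
2. A_y = 6  [A divides BD with BA:AD = 1/3:2/3]
   → A = (2/3, 6)
3. C_x = 3  [line 7·x + -4·y + -7/3 = 0 ∩ |CD|² = 409/9]
4. C_y = 14/3  [line 7·x + -4·y + -7/3 = 0 ∩ |CD|² = 409/9]
   → C = (3, 14/3)

A = (2/3, 6)
C = (3, 14/3)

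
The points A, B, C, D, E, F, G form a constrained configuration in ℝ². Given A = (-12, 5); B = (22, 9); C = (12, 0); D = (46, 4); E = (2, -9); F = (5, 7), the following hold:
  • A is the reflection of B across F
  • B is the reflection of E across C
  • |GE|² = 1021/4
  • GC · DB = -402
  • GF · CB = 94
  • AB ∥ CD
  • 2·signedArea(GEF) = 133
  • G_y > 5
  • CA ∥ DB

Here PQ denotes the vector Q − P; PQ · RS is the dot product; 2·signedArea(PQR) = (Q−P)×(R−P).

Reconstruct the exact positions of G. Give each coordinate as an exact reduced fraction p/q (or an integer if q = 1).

G = (-7/2, 6)

1. G_x = -7/2  [GC · DB = -402 ∩ GF · CB = 94]
2. G_y = 6  [GC · DB = -402 ∩ GF · CB = 94]
   → G = (-7/2, 6)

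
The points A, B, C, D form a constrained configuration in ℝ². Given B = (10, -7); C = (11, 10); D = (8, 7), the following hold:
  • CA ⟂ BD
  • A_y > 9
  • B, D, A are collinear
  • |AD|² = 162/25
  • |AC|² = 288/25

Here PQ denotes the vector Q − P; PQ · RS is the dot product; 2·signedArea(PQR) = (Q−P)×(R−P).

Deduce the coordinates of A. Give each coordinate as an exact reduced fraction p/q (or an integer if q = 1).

A = (191/25, 238/25)

1. A_x = 191/25  [B, D, A are collinear ∩ CA ⟂ BD]
2. A_y = 238/25  [B, D, A are collinear ∩ CA ⟂ BD]
   → A = (191/25, 238/25)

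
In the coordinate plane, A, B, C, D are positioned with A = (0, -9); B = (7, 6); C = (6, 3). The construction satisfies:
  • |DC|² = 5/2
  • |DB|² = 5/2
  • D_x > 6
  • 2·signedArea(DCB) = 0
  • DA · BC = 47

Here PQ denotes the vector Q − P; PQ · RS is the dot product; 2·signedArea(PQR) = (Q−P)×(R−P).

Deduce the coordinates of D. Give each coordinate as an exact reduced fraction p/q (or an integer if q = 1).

D = (13/2, 9/2)

1. D_x = 13/2  [2·signedArea(DCB) = 0 ∩ DA · BC = 47]
2. D_y = 9/2  [2·signedArea(DCB) = 0 ∩ DA · BC = 47]
   → D = (13/2, 9/2)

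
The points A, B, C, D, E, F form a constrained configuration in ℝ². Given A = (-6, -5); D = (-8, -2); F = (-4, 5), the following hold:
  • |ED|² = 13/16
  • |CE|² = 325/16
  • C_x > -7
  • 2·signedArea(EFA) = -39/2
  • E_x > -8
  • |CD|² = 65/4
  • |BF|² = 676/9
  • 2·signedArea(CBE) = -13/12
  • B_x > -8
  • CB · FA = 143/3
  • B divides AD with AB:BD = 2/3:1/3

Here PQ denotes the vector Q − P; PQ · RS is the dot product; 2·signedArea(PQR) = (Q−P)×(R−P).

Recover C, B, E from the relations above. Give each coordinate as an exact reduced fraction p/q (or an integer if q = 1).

1. B_x = -22/3  [B divides AD with AB:BD = 2/3:1/3]
2. B_y = -3  [B divides AD with AB:BD = 2/3:1/3]
   → B = (-22/3, -3)
3. C_x = -6  [line 2·x + 10·y + -3 = 0 ∩ |CD|² = 65/4]
4. C_y = 3/2  [line 2·x + 10·y + -3 = 0 ∩ |CD|² = 65/4]
   → C = (-6, 3/2)
5. E_x = -15/2  [2·signedArea(EFA) = -39/2 ∩ 2·signedArea(CBE) = -13/12]
6. E_y = -11/4  [2·signedArea(EFA) = -39/2 ∩ 2·signedArea(CBE) = -13/12]
   → E = (-15/2, -11/4)

B = (-22/3, -3)
C = (-6, 3/2)
E = (-15/2, -11/4)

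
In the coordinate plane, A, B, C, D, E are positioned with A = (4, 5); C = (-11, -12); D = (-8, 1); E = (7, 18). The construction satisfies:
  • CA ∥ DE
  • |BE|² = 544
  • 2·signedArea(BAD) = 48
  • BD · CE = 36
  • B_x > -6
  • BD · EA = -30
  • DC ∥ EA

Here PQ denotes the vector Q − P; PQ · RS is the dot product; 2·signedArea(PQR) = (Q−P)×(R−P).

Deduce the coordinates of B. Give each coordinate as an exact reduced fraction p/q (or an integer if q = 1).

1. B_x = -5  [2·signedArea(BAD) = 48 ∩ BD · EA = -30]
2. B_y = -2  [2·signedArea(BAD) = 48 ∩ BD · EA = -30]
   → B = (-5, -2)

B = (-5, -2)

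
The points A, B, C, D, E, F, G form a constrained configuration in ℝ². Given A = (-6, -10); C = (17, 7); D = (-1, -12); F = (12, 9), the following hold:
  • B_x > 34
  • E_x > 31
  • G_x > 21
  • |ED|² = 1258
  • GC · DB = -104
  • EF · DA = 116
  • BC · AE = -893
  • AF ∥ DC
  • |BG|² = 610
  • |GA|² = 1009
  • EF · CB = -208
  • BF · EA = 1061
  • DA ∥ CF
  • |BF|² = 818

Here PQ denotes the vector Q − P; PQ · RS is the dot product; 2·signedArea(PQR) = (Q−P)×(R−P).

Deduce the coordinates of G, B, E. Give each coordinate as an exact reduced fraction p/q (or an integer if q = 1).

B = (35, 26)
E = (32, 1)
G = (22, 5)

1. E_x = 32  [line 5·x + -2·y + -158 = 0 ∩ |ED|² = 1258]
2. E_y = 1  [line 5·x + -2·y + -158 = 0 ∩ |ED|² = 1258]
   → E = (32, 1)
3. B_x = 35  [BF · EA = 1061 ∩ EF · CB = -208]
4. B_y = 26  [BF · EA = 1061 ∩ EF · CB = -208]
   → B = (35, 26)
5. G_x = 22  [line -36·x + -38·y + 982 = 0 ∩ |GA|² = 1009]
6. G_y = 5  [line -36·x + -38·y + 982 = 0 ∩ |GA|² = 1009]
   → G = (22, 5)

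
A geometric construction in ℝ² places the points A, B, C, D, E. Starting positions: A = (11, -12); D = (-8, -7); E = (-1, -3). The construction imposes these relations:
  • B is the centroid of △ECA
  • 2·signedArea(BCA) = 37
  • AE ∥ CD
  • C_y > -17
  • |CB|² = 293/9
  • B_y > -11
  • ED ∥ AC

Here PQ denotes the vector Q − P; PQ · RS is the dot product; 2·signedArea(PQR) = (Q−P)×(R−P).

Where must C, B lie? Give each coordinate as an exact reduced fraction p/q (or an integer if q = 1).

B = (14/3, -31/3)
C = (4, -16)

1. C_x = 4  [AE ∥ CD ∩ ED ∥ AC]
2. C_y = -16  [AE ∥ CD ∩ ED ∥ AC]
   → C = (4, -16)
3. B_x = 14/3  [B is the centroid of △ECA]
4. B_y = -31/3  [B is the centroid of △ECA]
   → B = (14/3, -31/3)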